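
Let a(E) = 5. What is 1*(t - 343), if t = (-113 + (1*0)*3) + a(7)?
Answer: -451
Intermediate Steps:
t = -108 (t = (-113 + (1*0)*3) + 5 = (-113 + 0*3) + 5 = (-113 + 0) + 5 = -113 + 5 = -108)
1*(t - 343) = 1*(-108 - 343) = 1*(-451) = -451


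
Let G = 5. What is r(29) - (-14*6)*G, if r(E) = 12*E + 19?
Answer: 787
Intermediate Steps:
r(E) = 19 + 12*E
r(29) - (-14*6)*G = (19 + 12*29) - (-14*6)*5 = (19 + 348) - (-84)*5 = 367 - 1*(-420) = 367 + 420 = 787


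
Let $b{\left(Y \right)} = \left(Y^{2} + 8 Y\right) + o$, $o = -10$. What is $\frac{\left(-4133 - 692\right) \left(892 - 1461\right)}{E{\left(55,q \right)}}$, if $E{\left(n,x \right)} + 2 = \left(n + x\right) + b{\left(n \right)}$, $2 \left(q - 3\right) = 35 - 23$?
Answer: $\frac{2745425}{3517} \approx 780.62$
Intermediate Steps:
$q = 9$ ($q = 3 + \frac{35 - 23}{2} = 3 + \frac{1}{2} \cdot 12 = 3 + 6 = 9$)
$b{\left(Y \right)} = -10 + Y^{2} + 8 Y$ ($b{\left(Y \right)} = \left(Y^{2} + 8 Y\right) - 10 = -10 + Y^{2} + 8 Y$)
$E{\left(n,x \right)} = -12 + x + n^{2} + 9 n$ ($E{\left(n,x \right)} = -2 + \left(\left(n + x\right) + \left(-10 + n^{2} + 8 n\right)\right) = -2 + \left(-10 + x + n^{2} + 9 n\right) = -12 + x + n^{2} + 9 n$)
$\frac{\left(-4133 - 692\right) \left(892 - 1461\right)}{E{\left(55,q \right)}} = \frac{\left(-4133 - 692\right) \left(892 - 1461\right)}{-12 + 9 + 55^{2} + 9 \cdot 55} = \frac{\left(-4825\right) \left(-569\right)}{-12 + 9 + 3025 + 495} = \frac{2745425}{3517}$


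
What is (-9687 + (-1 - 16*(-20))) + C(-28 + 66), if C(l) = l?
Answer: -9330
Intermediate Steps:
(-9687 + (-1 - 16*(-20))) + C(-28 + 66) = (-9687 + (-1 - 16*(-20))) + (-28 + 66) = (-9687 + (-1 + 320)) + 38 = (-9687 + 319) + 38 = -9368 + 38 = -9330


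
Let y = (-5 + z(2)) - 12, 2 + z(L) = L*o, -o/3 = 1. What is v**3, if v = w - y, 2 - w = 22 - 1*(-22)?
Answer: -4913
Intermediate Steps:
o = -3 (o = -3*1 = -3)
z(L) = -2 - 3*L (z(L) = -2 + L*(-3) = -2 - 3*L)
y = -25 (y = (-5 + (-2 - 3*2)) - 12 = (-5 + (-2 - 6)) - 12 = (-5 - 8) - 12 = -13 - 12 = -25)
w = -42 (w = 2 - (22 - 1*(-22)) = 2 - (22 + 22) = 2 - 1*44 = 2 - 44 = -42)
v = -17 (v = -42 - 1*(-25) = -42 + 25 = -17)
v**3 = (-17)**3 = -4913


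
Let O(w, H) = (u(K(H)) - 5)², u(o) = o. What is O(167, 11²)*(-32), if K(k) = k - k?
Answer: -800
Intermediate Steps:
K(k) = 0
O(w, H) = 25 (O(w, H) = (0 - 5)² = (-5)² = 25)
O(167, 11²)*(-32) = 25*(-32) = -800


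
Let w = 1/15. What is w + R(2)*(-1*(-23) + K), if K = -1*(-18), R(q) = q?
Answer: 1231/15 ≈ 82.067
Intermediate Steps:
w = 1/15 ≈ 0.066667
K = 18
w + R(2)*(-1*(-23) + K) = 1/15 + 2*(-1*(-23) + 18) = 1/15 + 2*(23 + 18) = 1/15 + 2*41 = 1/15 + 82 = 1231/15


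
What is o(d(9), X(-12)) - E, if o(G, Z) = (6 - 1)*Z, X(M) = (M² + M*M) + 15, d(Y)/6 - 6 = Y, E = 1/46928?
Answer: 71095919/46928 ≈ 1515.0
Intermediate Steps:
E = 1/46928 ≈ 2.1309e-5
d(Y) = 36 + 6*Y
X(M) = 15 + 2*M² (X(M) = (M² + M²) + 15 = 2*M² + 15 = 15 + 2*M²)
o(G, Z) = 5*Z
o(d(9), X(-12)) - E = 5*(15 + 2*(-12)²) - 1*1/46928 = 5*(15 + 2*144) - 1/46928 = 5*(15 + 288) - 1/46928 = 5*303 - 1/46928 = 1515 - 1/46928 = 71095919/46928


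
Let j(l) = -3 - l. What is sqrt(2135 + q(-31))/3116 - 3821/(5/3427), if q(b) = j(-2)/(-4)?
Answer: -13094567/5 + 3*sqrt(949)/6232 ≈ -2.6189e+6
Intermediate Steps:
q(b) = 1/4 (q(b) = (-3 - 1*(-2))/(-4) = (-3 + 2)*(-1/4) = -1*(-1/4) = 1/4)
sqrt(2135 + q(-31))/3116 - 3821/(5/3427) = sqrt(2135 + 1/4)/3116 - 3821/(5/3427) = sqrt(8541/4)*(1/3116) - 3821/(5*(1/3427)) = (3*sqrt(949)/2)*(1/3116) - 3821/5/3427 = 3*sqrt(949)/6232 - 3821*3427/5 = 3*sqrt(949)/6232 - 13094567/5 = -13094567/5 + 3*sqrt(949)/6232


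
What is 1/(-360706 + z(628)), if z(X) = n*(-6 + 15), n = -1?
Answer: -1/360715 ≈ -2.7723e-6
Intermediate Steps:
z(X) = -9 (z(X) = -(-6 + 15) = -1*9 = -9)
1/(-360706 + z(628)) = 1/(-360706 - 9) = 1/(-360715) = -1/360715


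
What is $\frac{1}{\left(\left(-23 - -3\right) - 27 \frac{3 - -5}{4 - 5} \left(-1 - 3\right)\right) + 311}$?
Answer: $- \frac{1}{573} \approx -0.0017452$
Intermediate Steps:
$\frac{1}{\left(\left(-23 - -3\right) - 27 \frac{3 - -5}{4 - 5} \left(-1 - 3\right)\right) + 311} = \frac{1}{\left(\left(-23 + 3\right) - 27 \frac{3 + 5}{-1} \left(-4\right)\right) + 311} = \frac{1}{\left(-20 - 27 \cdot 8 \left(-1\right) \left(-4\right)\right) + 311} = \frac{1}{\left(-20 - 27 \left(\left(-8\right) \left(-4\right)\right)\right) + 311} = \frac{1}{\left(-20 - 864\right) + 311} = \frac{1}{-884 + 311} = \frac{1}{-573} = - \frac{1}{573}$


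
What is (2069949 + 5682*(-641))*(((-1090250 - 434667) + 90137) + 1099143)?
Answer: 527692854681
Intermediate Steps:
(2069949 + 5682*(-641))*(((-1090250 - 434667) + 90137) + 1099143) = (2069949 - 3642162)*((-1524917 + 90137) + 1099143) = -1572213*(-1434780 + 1099143) = -1572213*(-335637) = 527692854681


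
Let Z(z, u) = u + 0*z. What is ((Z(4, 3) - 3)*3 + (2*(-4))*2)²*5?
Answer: 1280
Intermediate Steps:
Z(z, u) = u (Z(z, u) = u + 0 = u)
((Z(4, 3) - 3)*3 + (2*(-4))*2)²*5 = ((3 - 3)*3 + (2*(-4))*2)²*5 = (0*3 - 8*2)²*5 = (0 - 16)²*5 = (-16)²*5 = 256*5 = 1280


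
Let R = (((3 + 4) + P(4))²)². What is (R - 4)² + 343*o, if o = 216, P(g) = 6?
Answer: 815576337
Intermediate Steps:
R = 28561 (R = (((3 + 4) + 6)²)² = ((7 + 6)²)² = (13²)² = 169² = 28561)
(R - 4)² + 343*o = (28561 - 4)² + 343*216 = 28557² + 74088 = 815502249 + 74088 = 815576337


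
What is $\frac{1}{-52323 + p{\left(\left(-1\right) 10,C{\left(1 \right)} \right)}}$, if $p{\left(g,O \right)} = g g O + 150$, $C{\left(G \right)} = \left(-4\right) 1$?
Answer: $- \frac{1}{52573} \approx -1.9021 \cdot 10^{-5}$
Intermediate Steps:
$C{\left(G \right)} = -4$
$p{\left(g,O \right)} = 150 + O g^{2}$ ($p{\left(g,O \right)} = g^{2} O + 150 = O g^{2} + 150 = 150 + O g^{2}$)
$\frac{1}{-52323 + p{\left(\left(-1\right) 10,C{\left(1 \right)} \right)}} = \frac{1}{-52323 + \left(150 - 4 \left(\left(-1\right) 10\right)^{2}\right)} = \frac{1}{-52323 + \left(150 - 4 \left(-10\right)^{2}\right)} = \frac{1}{-52323 + \left(150 - 400\right)} = \frac{1}{-52323 - 250} = \frac{1}{-52573} = - \frac{1}{52573}$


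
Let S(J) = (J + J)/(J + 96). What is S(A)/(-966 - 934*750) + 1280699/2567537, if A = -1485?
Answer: 9903364017386/19854320904263 ≈ 0.49880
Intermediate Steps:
S(J) = 2*J/(96 + J) (S(J) = (2*J)/(96 + J) = 2*J/(96 + J))
S(A)/(-966 - 934*750) + 1280699/2567537 = (2*(-1485)/(96 - 1485))/(-966 - 934*750) + 1280699/2567537 = (2*(-1485)/(-1389))/(-966 - 700500) + 1280699*(1/2567537) = (2*(-1485)*(-1/1389))/(-701466) + 182957/366791 = (990/463)*(-1/701466) + 182957/366791 = -165/54129793 + 182957/366791 = 9903364017386/19854320904263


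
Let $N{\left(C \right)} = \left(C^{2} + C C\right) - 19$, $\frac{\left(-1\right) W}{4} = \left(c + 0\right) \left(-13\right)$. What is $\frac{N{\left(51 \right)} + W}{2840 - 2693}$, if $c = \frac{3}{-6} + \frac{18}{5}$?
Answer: $\frac{8907}{245} \approx 36.355$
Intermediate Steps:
$c = \frac{31}{10}$ ($c = 3 \left(- \frac{1}{6}\right) + 18 \cdot \frac{1}{5} = - \frac{1}{2} + \frac{18}{5} = \frac{31}{10} \approx 3.1$)
$W = \frac{806}{5}$ ($W = - 4 \left(\frac{31}{10} + 0\right) \left(-13\right) = - 4 \cdot \frac{31}{10} \left(-13\right) = \left(-4\right) \left(- \frac{403}{10}\right) = \frac{806}{5} \approx 161.2$)
$N{\left(C \right)} = -19 + 2 C^{2}$ ($N{\left(C \right)} = \left(C^{2} + C^{2}\right) - 19 = 2 C^{2} - 19 = -19 + 2 C^{2}$)
$\frac{N{\left(51 \right)} + W}{2840 - 2693} = \frac{\left(-19 + 2 \cdot 51^{2}\right) + \frac{806}{5}}{2840 - 2693} = \frac{\left(-19 + 2 \cdot 2601\right) + \frac{806}{5}}{147} = \left(\left(-19 + 5202\right) + \frac{806}{5}\right) \frac{1}{147} = \left(5183 + \frac{806}{5}\right) \frac{1}{147} = \frac{26721}{5} \cdot \frac{1}{147} = \frac{8907}{245}$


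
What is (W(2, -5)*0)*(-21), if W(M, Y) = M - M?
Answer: 0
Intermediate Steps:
W(M, Y) = 0
(W(2, -5)*0)*(-21) = (0*0)*(-21) = 0*(-21) = 0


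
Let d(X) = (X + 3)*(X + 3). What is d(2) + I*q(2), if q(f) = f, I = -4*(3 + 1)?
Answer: -7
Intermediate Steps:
d(X) = (3 + X)² (d(X) = (3 + X)*(3 + X) = (3 + X)²)
I = -16 (I = -4*4 = -16)
d(2) + I*q(2) = (3 + 2)² - 16*2 = 5² - 32 = 25 - 32 = -7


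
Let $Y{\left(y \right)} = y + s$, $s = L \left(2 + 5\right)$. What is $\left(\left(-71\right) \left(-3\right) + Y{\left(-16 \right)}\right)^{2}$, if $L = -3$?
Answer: $30976$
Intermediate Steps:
$s = -21$ ($s = - 3 \left(2 + 5\right) = \left(-3\right) 7 = -21$)
$Y{\left(y \right)} = -21 + y$ ($Y{\left(y \right)} = y - 21 = -21 + y$)
$\left(\left(-71\right) \left(-3\right) + Y{\left(-16 \right)}\right)^{2} = \left(\left(-71\right) \left(-3\right) - 37\right)^{2} = \left(213 - 37\right)^{2} = 176^{2} = 30976$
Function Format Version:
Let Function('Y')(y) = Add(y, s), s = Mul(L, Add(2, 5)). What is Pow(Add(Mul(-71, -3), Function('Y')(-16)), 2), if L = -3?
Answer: 30976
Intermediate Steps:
s = -21 (s = Mul(-3, Add(2, 5)) = Mul(-3, 7) = -21)
Function('Y')(y) = Add(-21, y) (Function('Y')(y) = Add(y, -21) = Add(-21, y))
Pow(Add(Mul(-71, -3), Function('Y')(-16)), 2) = Pow(Add(Mul(-71, -3), Add(-21, -16)), 2) = Pow(Add(213, -37), 2) = Pow(176, 2) = 30976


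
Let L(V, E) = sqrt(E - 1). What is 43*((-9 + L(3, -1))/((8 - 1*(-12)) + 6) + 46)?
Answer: 51041/26 + 43*I*sqrt(2)/26 ≈ 1963.1 + 2.3389*I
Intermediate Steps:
L(V, E) = sqrt(-1 + E)
43*((-9 + L(3, -1))/((8 - 1*(-12)) + 6) + 46) = 43*((-9 + sqrt(-1 - 1))/((8 - 1*(-12)) + 6) + 46) = 43*((-9 + sqrt(-2))/((8 + 12) + 6) + 46) = 43*((-9 + I*sqrt(2))/(20 + 6) + 46) = 43*((-9 + I*sqrt(2))/26 + 46) = 43*((-9 + I*sqrt(2))*(1/26) + 46) = 43*((-9/26 + I*sqrt(2)/26) + 46) = 43*(1187/26 + I*sqrt(2)/26) = 51041/26 + 43*I*sqrt(2)/26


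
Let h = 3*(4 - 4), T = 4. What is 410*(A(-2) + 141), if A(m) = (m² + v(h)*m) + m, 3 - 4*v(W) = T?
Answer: 58835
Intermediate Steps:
h = 0 (h = 3*0 = 0)
v(W) = -¼ (v(W) = ¾ - ¼*4 = ¾ - 1 = -¼)
A(m) = m² + 3*m/4 (A(m) = (m² - m/4) + m = m² + 3*m/4)
410*(A(-2) + 141) = 410*((¼)*(-2)*(3 + 4*(-2)) + 141) = 410*((¼)*(-2)*(3 - 8) + 141) = 410*((¼)*(-2)*(-5) + 141) = 410*(5/2 + 141) = 410*(287/2) = 58835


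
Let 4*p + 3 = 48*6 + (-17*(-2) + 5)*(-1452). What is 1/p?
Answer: -4/56343 ≈ -7.0994e-5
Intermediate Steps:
p = -56343/4 (p = -¾ + (48*6 + (-17*(-2) + 5)*(-1452))/4 = -¾ + (288 + (34 + 5)*(-1452))/4 = -¾ + (288 + 39*(-1452))/4 = -¾ + (288 - 56628)/4 = -¾ + (¼)*(-56340) = -¾ - 14085 = -56343/4 ≈ -14086.)
1/p = 1/(-56343/4) = -4/56343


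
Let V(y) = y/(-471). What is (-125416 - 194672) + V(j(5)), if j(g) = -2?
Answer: -150761446/471 ≈ -3.2009e+5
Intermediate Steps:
V(y) = -y/471 (V(y) = y*(-1/471) = -y/471)
(-125416 - 194672) + V(j(5)) = (-125416 - 194672) - 1/471*(-2) = -320088 + 2/471 = -150761446/471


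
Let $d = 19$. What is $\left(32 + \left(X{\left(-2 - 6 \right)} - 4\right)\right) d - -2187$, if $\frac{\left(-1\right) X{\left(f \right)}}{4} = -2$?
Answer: $2871$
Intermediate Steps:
$X{\left(f \right)} = 8$ ($X{\left(f \right)} = \left(-4\right) \left(-2\right) = 8$)
$\left(32 + \left(X{\left(-2 - 6 \right)} - 4\right)\right) d - -2187 = \left(32 + \left(8 - 4\right)\right) 19 - -2187 = \left(32 + \left(8 - 4\right)\right) 19 + 2187 = \left(32 + 4\right) 19 + 2187 = 36 \cdot 19 + 2187 = 684 + 2187 = 2871$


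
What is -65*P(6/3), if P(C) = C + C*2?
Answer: -390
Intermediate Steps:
P(C) = 3*C (P(C) = C + 2*C = 3*C)
-65*P(6/3) = -195*6/3 = -195*6*(1/3) = -195*2 = -65*6 = -390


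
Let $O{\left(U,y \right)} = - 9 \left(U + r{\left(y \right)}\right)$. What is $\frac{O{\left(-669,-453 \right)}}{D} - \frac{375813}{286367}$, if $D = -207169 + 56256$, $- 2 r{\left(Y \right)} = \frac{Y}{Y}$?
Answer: $- \frac{116881143255}{86433006142} \approx -1.3523$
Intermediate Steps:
$r{\left(Y \right)} = - \frac{1}{2}$ ($r{\left(Y \right)} = - \frac{Y \frac{1}{Y}}{2} = \left(- \frac{1}{2}\right) 1 = - \frac{1}{2}$)
$D = -150913$
$O{\left(U,y \right)} = \frac{9}{2} - 9 U$ ($O{\left(U,y \right)} = - 9 \left(U - \frac{1}{2}\right) = - 9 \left(- \frac{1}{2} + U\right) = \frac{9}{2} - 9 U$)
$\frac{O{\left(-669,-453 \right)}}{D} - \frac{375813}{286367} = \frac{\frac{9}{2} - -6021}{-150913} - \frac{375813}{286367} = \left(\frac{9}{2} + 6021\right) \left(- \frac{1}{150913}\right) - \frac{375813}{286367} = \frac{12051}{2} \left(- \frac{1}{150913}\right) - \frac{375813}{286367} = - \frac{12051}{301826} - \frac{375813}{286367} = - \frac{116881143255}{86433006142}$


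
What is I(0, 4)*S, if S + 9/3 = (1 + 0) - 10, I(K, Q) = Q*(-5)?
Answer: 240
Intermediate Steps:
I(K, Q) = -5*Q
S = -12 (S = -3 + ((1 + 0) - 10) = -3 + (1 - 10) = -3 - 9 = -12)
I(0, 4)*S = -5*4*(-12) = -20*(-12) = 240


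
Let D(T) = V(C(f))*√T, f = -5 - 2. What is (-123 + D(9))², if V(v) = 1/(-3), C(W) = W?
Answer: 15376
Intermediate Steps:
f = -7
V(v) = -⅓
D(T) = -√T/3
(-123 + D(9))² = (-123 - √9/3)² = (-123 - ⅓*3)² = (-123 - 1)² = (-124)² = 15376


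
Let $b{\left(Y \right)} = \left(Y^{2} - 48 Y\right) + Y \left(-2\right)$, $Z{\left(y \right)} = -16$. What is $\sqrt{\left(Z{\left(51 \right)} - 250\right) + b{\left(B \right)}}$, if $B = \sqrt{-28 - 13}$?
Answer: $\sqrt{-307 - 50 i \sqrt{41}} \approx 8.2633 - 19.372 i$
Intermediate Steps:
$B = i \sqrt{41}$ ($B = \sqrt{-28 + \left(-14 + 1\right)} = \sqrt{-28 - 13} = \sqrt{-41} = i \sqrt{41} \approx 6.4031 i$)
$b{\left(Y \right)} = Y^{2} - 50 Y$ ($b{\left(Y \right)} = \left(Y^{2} - 48 Y\right) - 2 Y = Y^{2} - 50 Y$)
$\sqrt{\left(Z{\left(51 \right)} - 250\right) + b{\left(B \right)}} = \sqrt{\left(-16 - 250\right) + i \sqrt{41} \left(-50 + i \sqrt{41}\right)} = \sqrt{-266 + i \sqrt{41} \left(-50 + i \sqrt{41}\right)}$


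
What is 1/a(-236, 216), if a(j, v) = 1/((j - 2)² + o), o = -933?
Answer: 55711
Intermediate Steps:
a(j, v) = 1/(-933 + (-2 + j)²) (a(j, v) = 1/((j - 2)² - 933) = 1/((-2 + j)² - 933) = 1/(-933 + (-2 + j)²))
1/a(-236, 216) = 1/(1/(-933 + (-2 - 236)²)) = 1/(1/(-933 + (-238)²)) = 1/(1/(-933 + 56644)) = 1/(1/55711) = 55711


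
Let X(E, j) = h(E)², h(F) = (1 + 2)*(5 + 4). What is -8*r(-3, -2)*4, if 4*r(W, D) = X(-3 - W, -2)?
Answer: -5832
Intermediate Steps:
h(F) = 27 (h(F) = 3*9 = 27)
X(E, j) = 729 (X(E, j) = 27² = 729)
r(W, D) = 729/4 (r(W, D) = (¼)*729 = 729/4)
-8*r(-3, -2)*4 = -8*729/4*4 = -1458*4 = -5832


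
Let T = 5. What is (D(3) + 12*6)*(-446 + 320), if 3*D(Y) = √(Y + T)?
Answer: -9072 - 84*√2 ≈ -9190.8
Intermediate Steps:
D(Y) = √(5 + Y)/3 (D(Y) = √(Y + 5)/3 = √(5 + Y)/3)
(D(3) + 12*6)*(-446 + 320) = (√(5 + 3)/3 + 12*6)*(-446 + 320) = (√8/3 + 72)*(-126) = ((2*√2)/3 + 72)*(-126) = (2*√2/3 + 72)*(-126) = (72 + 2*√2/3)*(-126) = -9072 - 84*√2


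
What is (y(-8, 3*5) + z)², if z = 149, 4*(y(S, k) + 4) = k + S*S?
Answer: 434281/16 ≈ 27143.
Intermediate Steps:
y(S, k) = -4 + k/4 + S²/4 (y(S, k) = -4 + (k + S*S)/4 = -4 + (k + S²)/4 = -4 + (k/4 + S²/4) = -4 + k/4 + S²/4)
(y(-8, 3*5) + z)² = ((-4 + (3*5)/4 + (¼)*(-8)²) + 149)² = ((-4 + (¼)*15 + (¼)*64) + 149)² = ((-4 + 15/4 + 16) + 149)² = (63/4 + 149)² = (659/4)² = 434281/16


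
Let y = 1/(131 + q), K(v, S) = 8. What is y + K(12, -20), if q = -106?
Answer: 201/25 ≈ 8.0400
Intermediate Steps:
y = 1/25 (y = 1/(131 - 106) = 1/25 ≈ 0.040000)
y + K(12, -20) = 1/25 + 8 = 201/25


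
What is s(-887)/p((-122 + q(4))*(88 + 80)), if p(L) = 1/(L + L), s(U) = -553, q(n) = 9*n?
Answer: 15979488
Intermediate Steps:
p(L) = 1/(2*L)
s(-887)/p((-122 + q(4))*(88 + 80)) = -553*2*(-122 + 9*4)*(88 + 80) = -553/(1/(2*(((-122 + 36)*168)))) = -553/(1/(2*((-86*168)))) = -553/((½)/(-14448)) = -553/((½)*(-1/14448)) = -553/(-1/28896) = -553*(-28896) = 15979488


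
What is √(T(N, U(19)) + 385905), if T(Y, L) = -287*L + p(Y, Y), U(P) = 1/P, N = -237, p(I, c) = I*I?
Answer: √159583261/19 ≈ 664.88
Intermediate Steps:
p(I, c) = I²
T(Y, L) = Y² - 287*L (T(Y, L) = -287*L + Y² = Y² - 287*L)
√(T(N, U(19)) + 385905) = √(((-237)² - 287/19) + 385905) = √((56169 - 287*1/19) + 385905) = √((56169 - 287/19) + 385905) = √(1066924/19 + 385905) = √(8399119/19) = √159583261/19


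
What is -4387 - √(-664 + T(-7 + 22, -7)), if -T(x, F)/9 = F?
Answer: -4387 - I*√601 ≈ -4387.0 - 24.515*I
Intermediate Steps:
T(x, F) = -9*F
-4387 - √(-664 + T(-7 + 22, -7)) = -4387 - √(-664 - 9*(-7)) = -4387 - √(-664 + 63) = -4387 - √(-601) = -4387 - I*√601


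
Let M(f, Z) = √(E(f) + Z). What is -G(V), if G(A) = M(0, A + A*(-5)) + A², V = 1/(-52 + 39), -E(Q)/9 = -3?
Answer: -1/169 - √4615/13 ≈ -5.2316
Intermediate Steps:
E(Q) = 27 (E(Q) = -9*(-3) = 27)
V = -1/13 (V = 1/(-13) = -1/13 ≈ -0.076923)
M(f, Z) = √(27 + Z)
G(A) = A² + √(27 - 4*A) (G(A) = √(27 + (A + A*(-5))) + A² = √(27 + (A - 5*A)) + A² = √(27 - 4*A) + A² = A² + √(27 - 4*A))
-G(V) = -((-1/13)² + √(27 - 4*(-1/13))) = -(1/169 + √(27 + 4/13)) = -(1/169 + √(355/13)) = -(1/169 + √4615/13) = -1/169 - √4615/13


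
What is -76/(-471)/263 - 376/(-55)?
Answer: 46580428/6813015 ≈ 6.8370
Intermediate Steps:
-76/(-471)/263 - 376/(-55) = -76*(-1/471)*(1/263) - 376*(-1/55) = (76/471)*(1/263) + 376/55 = 76/123873 + 376/55 = 46580428/6813015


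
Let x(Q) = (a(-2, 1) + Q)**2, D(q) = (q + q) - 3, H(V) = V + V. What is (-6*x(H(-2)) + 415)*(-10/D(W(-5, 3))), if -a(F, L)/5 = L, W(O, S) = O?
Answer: -710/13 ≈ -54.615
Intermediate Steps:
H(V) = 2*V
D(q) = -3 + 2*q (D(q) = 2*q - 3 = -3 + 2*q)
a(F, L) = -5*L
x(Q) = (-5 + Q)**2 (x(Q) = (-5*1 + Q)**2 = (-5 + Q)**2)
(-6*x(H(-2)) + 415)*(-10/D(W(-5, 3))) = (-6*(-5 + 2*(-2))**2 + 415)*(-10/(-3 + 2*(-5))) = (-6*(-5 - 4)**2 + 415)*(-10/(-3 - 10)) = (-6*(-9)**2 + 415)*(-10/(-13)) = (-6*81 + 415)*(-10*(-1/13)) = (-486 + 415)*(10/13) = -71*10/13 = -710/13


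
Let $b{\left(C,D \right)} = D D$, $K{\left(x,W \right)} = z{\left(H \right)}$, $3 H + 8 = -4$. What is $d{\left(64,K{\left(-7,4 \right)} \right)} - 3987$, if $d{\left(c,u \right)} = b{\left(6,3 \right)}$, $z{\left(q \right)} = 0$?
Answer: $-3978$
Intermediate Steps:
$H = -4$ ($H = - \frac{8}{3} + \frac{1}{3} \left(-4\right) = - \frac{8}{3} - \frac{4}{3} = -4$)
$K{\left(x,W \right)} = 0$
$b{\left(C,D \right)} = D^{2}$
$d{\left(c,u \right)} = 9$ ($d{\left(c,u \right)} = 3^{2} = 9$)
$d{\left(64,K{\left(-7,4 \right)} \right)} - 3987 = 9 - 3987 = -3978$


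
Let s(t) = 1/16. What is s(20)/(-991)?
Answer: -1/15856 ≈ -6.3068e-5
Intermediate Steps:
s(t) = 1/16
s(20)/(-991) = (1/16)/(-991) = (1/16)*(-1/991) = -1/15856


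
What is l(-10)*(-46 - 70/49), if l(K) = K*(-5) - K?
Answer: -19920/7 ≈ -2845.7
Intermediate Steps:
l(K) = -6*K (l(K) = -5*K - K = -6*K)
l(-10)*(-46 - 70/49) = (-6*(-10))*(-46 - 70/49) = 60*(-46 - 70*1/49) = 60*(-46 - 10/7) = 60*(-332/7) = -19920/7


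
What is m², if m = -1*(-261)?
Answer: 68121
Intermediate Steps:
m = 261
m² = 261² = 68121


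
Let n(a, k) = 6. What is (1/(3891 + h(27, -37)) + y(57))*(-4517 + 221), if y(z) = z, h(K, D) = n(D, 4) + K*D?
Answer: -118273892/483 ≈ -2.4487e+5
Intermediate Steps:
h(K, D) = 6 + D*K (h(K, D) = 6 + K*D = 6 + D*K)
(1/(3891 + h(27, -37)) + y(57))*(-4517 + 221) = (1/(3891 + (6 - 37*27)) + 57)*(-4517 + 221) = (1/(3891 + (6 - 999)) + 57)*(-4296) = (1/(3891 - 993) + 57)*(-4296) = (1/2898 + 57)*(-4296) = (165187/2898)*(-4296) = -118273892/483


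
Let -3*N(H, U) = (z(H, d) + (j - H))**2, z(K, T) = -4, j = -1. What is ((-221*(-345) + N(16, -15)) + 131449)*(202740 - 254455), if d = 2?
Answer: -10733293105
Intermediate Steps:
N(H, U) = -(-5 - H)**2/3 (N(H, U) = -(-4 + (-1 - H))**2/3 = -(-5 - H)**2/3)
((-221*(-345) + N(16, -15)) + 131449)*(202740 - 254455) = ((-221*(-345) - (5 + 16)**2/3) + 131449)*(202740 - 254455) = ((76245 - 1/3*21**2) + 131449)*(-51715) = ((76245 - 1/3*441) + 131449)*(-51715) = ((76245 - 147) + 131449)*(-51715) = (76098 + 131449)*(-51715) = 207547*(-51715) = -10733293105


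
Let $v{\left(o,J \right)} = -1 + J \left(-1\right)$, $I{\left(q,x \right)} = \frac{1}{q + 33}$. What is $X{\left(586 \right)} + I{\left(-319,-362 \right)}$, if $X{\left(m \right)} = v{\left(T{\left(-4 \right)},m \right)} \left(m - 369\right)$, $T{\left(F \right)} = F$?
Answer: $- \frac{36430395}{286} \approx -1.2738 \cdot 10^{5}$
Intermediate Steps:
$I{\left(q,x \right)} = \frac{1}{33 + q}$
$v{\left(o,J \right)} = -1 - J$
$X{\left(m \right)} = \left(-1 - m\right) \left(-369 + m\right)$ ($X{\left(m \right)} = \left(-1 - m\right) \left(m - 369\right) = \left(-1 - m\right) \left(-369 + m\right)$)
$X{\left(586 \right)} + I{\left(-319,-362 \right)} = - \left(1 + 586\right) \left(-369 + 586\right) + \frac{1}{33 - 319} = \left(-1\right) 587 \cdot 217 + \frac{1}{-286} = -127379 - \frac{1}{286} = - \frac{36430395}{286}$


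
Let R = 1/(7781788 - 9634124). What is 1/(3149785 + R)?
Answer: 1852336/5834460147759 ≈ 3.1748e-7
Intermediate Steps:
R = -1/1852336 (R = 1/(-1852336) = -1/1852336 ≈ -5.3986e-7)
1/(3149785 + R) = 1/(3149785 - 1/1852336) = 1/(5834460147759/1852336) = 1852336/5834460147759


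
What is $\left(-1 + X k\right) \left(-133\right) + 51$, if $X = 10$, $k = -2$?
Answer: $2844$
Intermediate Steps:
$\left(-1 + X k\right) \left(-133\right) + 51 = \left(-1 + 10 \left(-2\right)\right) \left(-133\right) + 51 = \left(-1 - 20\right) \left(-133\right) + 51 = \left(-21\right) \left(-133\right) + 51 = 2793 + 51 = 2844$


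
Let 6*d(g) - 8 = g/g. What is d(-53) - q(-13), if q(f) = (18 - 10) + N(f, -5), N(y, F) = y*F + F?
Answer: -133/2 ≈ -66.500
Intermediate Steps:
N(y, F) = F + F*y (N(y, F) = F*y + F = F + F*y)
q(f) = 3 - 5*f (q(f) = (18 - 10) - 5*(1 + f) = 8 + (-5 - 5*f) = 3 - 5*f)
d(g) = 3/2 (d(g) = 4/3 + (g/g)/6 = 4/3 + (1/6)*1 = 4/3 + 1/6 = 3/2)
d(-53) - q(-13) = 3/2 - (3 - 5*(-13)) = 3/2 - (3 + 65) = 3/2 - 1*68 = 3/2 - 68 = -133/2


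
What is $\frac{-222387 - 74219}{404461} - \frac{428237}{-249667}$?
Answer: $\frac{99152435055}{100980564487} \approx 0.9819$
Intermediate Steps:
$\frac{-222387 - 74219}{404461} - \frac{428237}{-249667} = \left(-296606\right) \frac{1}{404461} - - \frac{428237}{249667} = - \frac{296606}{404461} + \frac{428237}{249667} = \frac{99152435055}{100980564487}$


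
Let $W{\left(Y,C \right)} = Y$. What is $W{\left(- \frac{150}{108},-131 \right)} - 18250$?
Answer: $- \frac{328525}{18} \approx -18251.0$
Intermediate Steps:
$W{\left(- \frac{150}{108},-131 \right)} - 18250 = - \frac{150}{108} - 18250 = \left(-150\right) \frac{1}{108} - 18250 = - \frac{25}{18} - 18250 = - \frac{328525}{18}$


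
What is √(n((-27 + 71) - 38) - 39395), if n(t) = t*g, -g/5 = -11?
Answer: I*√39065 ≈ 197.65*I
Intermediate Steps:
g = 55 (g = -5*(-11) = 55)
n(t) = 55*t (n(t) = t*55 = 55*t)
√(n((-27 + 71) - 38) - 39395) = √(55*((-27 + 71) - 38) - 39395) = √(55*(44 - 38) - 39395) = √(55*6 - 39395) = √(330 - 39395) = √(-39065) = I*√39065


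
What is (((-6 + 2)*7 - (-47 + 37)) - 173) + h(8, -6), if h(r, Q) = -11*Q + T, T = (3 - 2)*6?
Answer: -119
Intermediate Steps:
T = 6 (T = 1*6 = 6)
h(r, Q) = 6 - 11*Q (h(r, Q) = -11*Q + 6 = 6 - 11*Q)
(((-6 + 2)*7 - (-47 + 37)) - 173) + h(8, -6) = (((-6 + 2)*7 - (-47 + 37)) - 173) + (6 - 11*(-6)) = ((-4*7 - 1*(-10)) - 173) + (6 + 66) = ((-28 + 10) - 173) + 72 = (-18 - 173) + 72 = -191 + 72 = -119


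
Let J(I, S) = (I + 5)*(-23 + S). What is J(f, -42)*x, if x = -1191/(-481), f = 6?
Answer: -65505/37 ≈ -1770.4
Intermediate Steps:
J(I, S) = (-23 + S)*(5 + I) (J(I, S) = (5 + I)*(-23 + S) = (-23 + S)*(5 + I))
x = 1191/481 (x = -1191*(-1/481) = 1191/481 ≈ 2.4761)
J(f, -42)*x = (-115 - 23*6 + 5*(-42) + 6*(-42))*(1191/481) = (-115 - 138 - 210 - 252)*(1191/481) = -715*1191/481 = -65505/37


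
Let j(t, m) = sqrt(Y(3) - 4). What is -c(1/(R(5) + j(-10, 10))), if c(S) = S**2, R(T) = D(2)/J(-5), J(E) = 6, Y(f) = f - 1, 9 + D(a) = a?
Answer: -36/(7 - 6*I*sqrt(2))**2 ≈ 0.056554 - 0.2921*I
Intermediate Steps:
D(a) = -9 + a
Y(f) = -1 + f
R(T) = -7/6 (R(T) = (-9 + 2)/6 = -7*1/6 = -7/6)
j(t, m) = I*sqrt(2) (j(t, m) = sqrt((-1 + 3) - 4) = sqrt(2 - 4) = sqrt(-2) = I*sqrt(2))
-c(1/(R(5) + j(-10, 10))) = -(1/(-7/6 + I*sqrt(2)))**2 = -1/(-7/6 + I*sqrt(2))**2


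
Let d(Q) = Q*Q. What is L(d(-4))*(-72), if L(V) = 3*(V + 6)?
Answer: -4752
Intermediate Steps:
d(Q) = Q**2
L(V) = 18 + 3*V (L(V) = 3*(6 + V) = 18 + 3*V)
L(d(-4))*(-72) = (18 + 3*(-4)**2)*(-72) = (18 + 3*16)*(-72) = (18 + 48)*(-72) = 66*(-72) = -4752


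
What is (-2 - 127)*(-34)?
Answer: 4386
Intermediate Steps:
(-2 - 127)*(-34) = -129*(-34) = 4386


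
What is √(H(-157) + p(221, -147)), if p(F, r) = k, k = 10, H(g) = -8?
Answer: √2 ≈ 1.4142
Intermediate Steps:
p(F, r) = 10
√(H(-157) + p(221, -147)) = √(-8 + 10) = √2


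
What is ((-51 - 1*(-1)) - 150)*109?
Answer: -21800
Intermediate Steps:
((-51 - 1*(-1)) - 150)*109 = ((-51 + 1) - 150)*109 = (-50 - 150)*109 = -200*109 = -21800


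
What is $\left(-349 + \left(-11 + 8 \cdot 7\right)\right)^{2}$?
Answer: $92416$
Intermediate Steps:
$\left(-349 + \left(-11 + 8 \cdot 7\right)\right)^{2} = \left(-349 + \left(-11 + 56\right)\right)^{2} = \left(-349 + 45\right)^{2} = \left(-304\right)^{2} = 92416$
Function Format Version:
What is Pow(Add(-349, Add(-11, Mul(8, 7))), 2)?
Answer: 92416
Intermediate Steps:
Pow(Add(-349, Add(-11, Mul(8, 7))), 2) = Pow(Add(-349, Add(-11, 56)), 2) = Pow(Add(-349, 45), 2) = Pow(-304, 2) = 92416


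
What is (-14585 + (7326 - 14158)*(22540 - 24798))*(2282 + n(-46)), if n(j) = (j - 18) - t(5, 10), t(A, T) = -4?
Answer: 34245621762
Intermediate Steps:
n(j) = -14 + j (n(j) = (j - 18) - 1*(-4) = (-18 + j) + 4 = -14 + j)
(-14585 + (7326 - 14158)*(22540 - 24798))*(2282 + n(-46)) = (-14585 + (7326 - 14158)*(22540 - 24798))*(2282 + (-14 - 46)) = (-14585 - 6832*(-2258))*(2282 - 60) = (-14585 + 15426656)*2222 = 15412071*2222 = 34245621762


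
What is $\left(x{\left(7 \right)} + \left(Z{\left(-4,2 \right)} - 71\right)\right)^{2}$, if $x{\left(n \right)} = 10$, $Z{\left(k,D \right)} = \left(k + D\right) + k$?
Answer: $4489$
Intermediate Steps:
$Z{\left(k,D \right)} = D + 2 k$ ($Z{\left(k,D \right)} = \left(D + k\right) + k = D + 2 k$)
$\left(x{\left(7 \right)} + \left(Z{\left(-4,2 \right)} - 71\right)\right)^{2} = \left(10 + \left(\left(2 + 2 \left(-4\right)\right) - 71\right)\right)^{2} = \left(10 + \left(\left(2 - 8\right) - 71\right)\right)^{2} = \left(10 - 77\right)^{2} = \left(-67\right)^{2} = 4489$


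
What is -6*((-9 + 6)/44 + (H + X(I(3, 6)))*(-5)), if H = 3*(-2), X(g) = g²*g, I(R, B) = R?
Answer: 13869/22 ≈ 630.41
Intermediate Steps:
X(g) = g³
H = -6
-6*((-9 + 6)/44 + (H + X(I(3, 6)))*(-5)) = -6*((-9 + 6)/44 + (-6 + 3³)*(-5)) = -6*(-3*1/44 + (-6 + 27)*(-5)) = -6*(-3/44 + 21*(-5)) = -6*(-3/44 - 105) = -6*(-4623/44) = 13869/22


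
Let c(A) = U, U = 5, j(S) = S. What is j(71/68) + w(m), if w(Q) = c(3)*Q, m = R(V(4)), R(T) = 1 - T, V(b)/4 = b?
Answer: -5029/68 ≈ -73.956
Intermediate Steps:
V(b) = 4*b
c(A) = 5
m = -15 (m = 1 - 4*4 = 1 - 1*16 = 1 - 16 = -15)
w(Q) = 5*Q
j(71/68) + w(m) = 71/68 + 5*(-15) = 71*(1/68) - 75 = 71/68 - 75 = -5029/68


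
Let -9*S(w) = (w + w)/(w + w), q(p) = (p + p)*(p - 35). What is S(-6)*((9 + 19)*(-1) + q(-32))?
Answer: -1420/3 ≈ -473.33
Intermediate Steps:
q(p) = 2*p*(-35 + p) (q(p) = (2*p)*(-35 + p) = 2*p*(-35 + p))
S(w) = -1/9 (S(w) = -(w + w)/(9*(w + w)) = -2*w/(9*(2*w)) = -2*w*1/(2*w)/9 = -1/9*1 = -1/9)
S(-6)*((9 + 19)*(-1) + q(-32)) = -((9 + 19)*(-1) + 2*(-32)*(-35 - 32))/9 = -(28*(-1) + 2*(-32)*(-67))/9 = -(-28 + 4288)/9 = -1/9*4260 = -1420/3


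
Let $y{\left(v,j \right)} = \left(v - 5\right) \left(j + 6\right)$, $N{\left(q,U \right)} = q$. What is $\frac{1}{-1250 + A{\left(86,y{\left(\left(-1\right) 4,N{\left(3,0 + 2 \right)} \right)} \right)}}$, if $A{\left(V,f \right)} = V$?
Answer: $- \frac{1}{1164} \approx -0.00085911$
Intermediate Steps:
$y{\left(v,j \right)} = \left(-5 + v\right) \left(6 + j\right)$
$\frac{1}{-1250 + A{\left(86,y{\left(\left(-1\right) 4,N{\left(3,0 + 2 \right)} \right)} \right)}} = \frac{1}{-1250 + 86} = \frac{1}{-1164} = - \frac{1}{1164}$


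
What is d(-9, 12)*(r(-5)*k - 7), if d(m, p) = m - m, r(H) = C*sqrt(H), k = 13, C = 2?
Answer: 0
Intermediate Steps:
r(H) = 2*sqrt(H)
d(m, p) = 0
d(-9, 12)*(r(-5)*k - 7) = 0*((2*sqrt(-5))*13 - 7) = 0*((2*(I*sqrt(5)))*13 - 7) = 0*((2*I*sqrt(5))*13 - 7) = 0*(26*I*sqrt(5) - 7) = 0*(-7 + 26*I*sqrt(5)) = 0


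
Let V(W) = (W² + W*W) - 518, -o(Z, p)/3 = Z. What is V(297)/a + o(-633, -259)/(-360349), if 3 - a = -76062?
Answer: 1149835303/498362667 ≈ 2.3072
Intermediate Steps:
a = 76065 (a = 3 - 1*(-76062) = 3 + 76062 = 76065)
o(Z, p) = -3*Z
V(W) = -518 + 2*W² (V(W) = (W² + W²) - 518 = 2*W² - 518 = -518 + 2*W²)
V(297)/a + o(-633, -259)/(-360349) = (-518 + 2*297²)/76065 - 3*(-633)/(-360349) = (-518 + 2*88209)*(1/76065) + 1899*(-1/360349) = (-518 + 176418)*(1/76065) - 1899/360349 = 175900*(1/76065) - 1899/360349 = 35180/15213 - 1899/360349 = 1149835303/498362667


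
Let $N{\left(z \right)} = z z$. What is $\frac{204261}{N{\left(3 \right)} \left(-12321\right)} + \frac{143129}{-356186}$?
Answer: $- \frac{29542113409}{13165703118} \approx -2.2439$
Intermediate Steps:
$N{\left(z \right)} = z^{2}$
$\frac{204261}{N{\left(3 \right)} \left(-12321\right)} + \frac{143129}{-356186} = \frac{204261}{3^{2} \left(-12321\right)} + \frac{143129}{-356186} = \frac{204261}{9 \left(-12321\right)} + 143129 \left(- \frac{1}{356186}\right) = \frac{204261}{-110889} - \frac{143129}{356186} = 204261 \left(- \frac{1}{110889}\right) - \frac{143129}{356186} = - \frac{68087}{36963} - \frac{143129}{356186} = - \frac{29542113409}{13165703118}$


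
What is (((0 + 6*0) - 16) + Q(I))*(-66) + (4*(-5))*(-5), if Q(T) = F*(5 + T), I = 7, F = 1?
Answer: 364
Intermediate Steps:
Q(T) = 5 + T (Q(T) = 1*(5 + T) = 5 + T)
(((0 + 6*0) - 16) + Q(I))*(-66) + (4*(-5))*(-5) = (((0 + 6*0) - 16) + (5 + 7))*(-66) + (4*(-5))*(-5) = (((0 + 0) - 16) + 12)*(-66) - 20*(-5) = ((0 - 16) + 12)*(-66) + 100 = (-16 + 12)*(-66) + 100 = -4*(-66) + 100 = 264 + 100 = 364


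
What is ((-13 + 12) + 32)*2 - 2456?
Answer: -2394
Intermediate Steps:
((-13 + 12) + 32)*2 - 2456 = (-1 + 32)*2 - 2456 = 31*2 - 2456 = 62 - 2456 = -2394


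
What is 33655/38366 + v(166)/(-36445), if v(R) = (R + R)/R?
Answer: 1226479743/1398248870 ≈ 0.87715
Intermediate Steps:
v(R) = 2 (v(R) = (2*R)/R = 2)
33655/38366 + v(166)/(-36445) = 33655/38366 + 2/(-36445) = 33655*(1/38366) + 2*(-1/36445) = 33655/38366 - 2/36445 = 1226479743/1398248870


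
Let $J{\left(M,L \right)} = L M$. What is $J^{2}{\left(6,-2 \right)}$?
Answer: $144$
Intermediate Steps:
$J^{2}{\left(6,-2 \right)} = \left(\left(-2\right) 6\right)^{2} = \left(-12\right)^{2} = 144$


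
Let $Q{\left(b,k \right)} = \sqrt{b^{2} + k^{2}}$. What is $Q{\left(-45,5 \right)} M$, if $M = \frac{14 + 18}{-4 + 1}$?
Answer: $- \frac{160 \sqrt{82}}{3} \approx -482.95$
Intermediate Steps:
$M = - \frac{32}{3}$ ($M = \frac{32}{-3} = 32 \left(- \frac{1}{3}\right) = - \frac{32}{3} \approx -10.667$)
$Q{\left(-45,5 \right)} M = \sqrt{\left(-45\right)^{2} + 5^{2}} \left(- \frac{32}{3}\right) = \sqrt{2025 + 25} \left(- \frac{32}{3}\right) = \sqrt{2050} \left(- \frac{32}{3}\right) = 5 \sqrt{82} \left(- \frac{32}{3}\right) = - \frac{160 \sqrt{82}}{3}$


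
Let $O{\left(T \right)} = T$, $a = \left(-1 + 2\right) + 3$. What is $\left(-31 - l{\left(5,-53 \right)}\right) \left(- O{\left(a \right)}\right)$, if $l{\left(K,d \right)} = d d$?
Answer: $11360$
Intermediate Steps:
$l{\left(K,d \right)} = d^{2}$
$a = 4$ ($a = 1 + 3 = 4$)
$\left(-31 - l{\left(5,-53 \right)}\right) \left(- O{\left(a \right)}\right) = \left(-31 - \left(-53\right)^{2}\right) \left(\left(-1\right) 4\right) = \left(-31 - 2809\right) \left(-4\right) = \left(-2840\right) \left(-4\right) = 11360$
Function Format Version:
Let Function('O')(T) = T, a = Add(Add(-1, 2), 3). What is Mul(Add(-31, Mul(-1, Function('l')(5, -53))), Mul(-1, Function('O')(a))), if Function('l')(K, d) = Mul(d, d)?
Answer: 11360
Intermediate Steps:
Function('l')(K, d) = Pow(d, 2)
a = 4 (a = Add(1, 3) = 4)
Mul(Add(-31, Mul(-1, Function('l')(5, -53))), Mul(-1, Function('O')(a))) = Mul(Add(-31, Mul(-1, Pow(-53, 2))), Mul(-1, 4)) = Mul(Add(-31, Mul(-1, 2809)), -4) = Mul(Add(-31, -2809), -4) = Mul(-2840, -4) = 11360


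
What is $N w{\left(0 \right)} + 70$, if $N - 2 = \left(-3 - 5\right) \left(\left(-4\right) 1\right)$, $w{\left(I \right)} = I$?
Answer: $70$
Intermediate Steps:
$N = 34$ ($N = 2 + \left(-3 - 5\right) \left(\left(-4\right) 1\right) = 2 - -32 = 2 + 32 = 34$)
$N w{\left(0 \right)} + 70 = 34 \cdot 0 + 70 = 0 + 70 = 70$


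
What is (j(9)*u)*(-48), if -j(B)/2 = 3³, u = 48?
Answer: 124416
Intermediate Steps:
j(B) = -54 (j(B) = -2*3³ = -2*27 = -54)
(j(9)*u)*(-48) = -54*48*(-48) = -2592*(-48) = 124416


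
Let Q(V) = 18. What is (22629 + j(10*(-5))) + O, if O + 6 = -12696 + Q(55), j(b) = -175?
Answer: 9770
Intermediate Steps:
O = -12684 (O = -6 + (-12696 + 18) = -6 - 12678 = -12684)
(22629 + j(10*(-5))) + O = (22629 - 175) - 12684 = 22454 - 12684 = 9770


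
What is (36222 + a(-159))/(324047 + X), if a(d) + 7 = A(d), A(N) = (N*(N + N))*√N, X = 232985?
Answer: 36215/557032 + 25281*I*√159/278516 ≈ 0.065014 + 1.1446*I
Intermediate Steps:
A(N) = 2*N^(5/2) (A(N) = (N*(2*N))*√N = (2*N²)*√N = 2*N^(5/2))
a(d) = -7 + 2*d^(5/2)
(36222 + a(-159))/(324047 + X) = (36222 + (-7 + 2*(-159)^(5/2)))/(324047 + 232985) = (36222 + (-7 + 2*(25281*I*√159)))/557032 = (36222 + (-7 + 50562*I*√159))*(1/557032) = (36215 + 50562*I*√159)*(1/557032) = 36215/557032 + 25281*I*√159/278516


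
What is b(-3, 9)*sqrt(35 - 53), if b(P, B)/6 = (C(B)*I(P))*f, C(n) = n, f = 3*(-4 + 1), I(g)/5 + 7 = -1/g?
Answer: 48600*I*sqrt(2) ≈ 68731.0*I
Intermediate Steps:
I(g) = -35 - 5/g (I(g) = -35 + 5*(-1/g) = -35 - 5/g)
f = -9 (f = 3*(-3) = -9)
b(P, B) = -54*B*(-35 - 5/P) (b(P, B) = 6*((B*(-35 - 5/P))*(-9)) = 6*(-9*B*(-35 - 5/P)) = -54*B*(-35 - 5/P))
b(-3, 9)*sqrt(35 - 53) = (1890*9 + 270*9/(-3))*sqrt(35 - 53) = (17010 + 270*9*(-1/3))*sqrt(-18) = (17010 - 810)*(3*I*sqrt(2)) = 16200*(3*I*sqrt(2)) = 48600*I*sqrt(2)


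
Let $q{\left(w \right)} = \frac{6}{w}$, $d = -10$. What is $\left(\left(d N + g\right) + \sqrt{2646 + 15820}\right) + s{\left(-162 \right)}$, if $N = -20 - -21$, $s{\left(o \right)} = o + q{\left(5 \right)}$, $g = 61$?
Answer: $- \frac{549}{5} + \sqrt{18466} \approx 26.09$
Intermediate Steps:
$s{\left(o \right)} = \frac{6}{5} + o$ ($s{\left(o \right)} = o + \frac{6}{5} = \frac{6}{5} + o$)
$N = 1$ ($N = -20 + 21 = 1$)
$\left(\left(d N + g\right) + \sqrt{2646 + 15820}\right) + s{\left(-162 \right)} = \left(\left(\left(-10\right) 1 + 61\right) + \sqrt{2646 + 15820}\right) + \left(\frac{6}{5} - 162\right) = \left(\left(-10 + 61\right) + \sqrt{18466}\right) - \frac{804}{5} = \left(51 + \sqrt{18466}\right) - \frac{804}{5} = - \frac{549}{5} + \sqrt{18466}$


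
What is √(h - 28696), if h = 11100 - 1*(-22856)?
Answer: 2*√1315 ≈ 72.526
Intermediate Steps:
h = 33956 (h = 11100 + 22856 = 33956)
√(h - 28696) = √(33956 - 28696) = √5260 = 2*√1315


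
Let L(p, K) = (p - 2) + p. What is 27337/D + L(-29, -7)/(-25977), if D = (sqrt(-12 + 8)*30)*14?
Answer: 20/8659 - 27337*I/840 ≈ 0.0023097 - 32.544*I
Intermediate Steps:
L(p, K) = -2 + 2*p (L(p, K) = (-2 + p) + p = -2 + 2*p)
D = 840*I (D = (sqrt(-4)*30)*14 = ((2*I)*30)*14 = (60*I)*14 = 840*I ≈ 840.0*I)
27337/D + L(-29, -7)/(-25977) = 27337/((840*I)) + (-2 + 2*(-29))/(-25977) = 27337*(-I/840) + (-2 - 58)*(-1/25977) = -27337*I/840 - 60*(-1/25977) = -27337*I/840 + 20/8659 = 20/8659 - 27337*I/840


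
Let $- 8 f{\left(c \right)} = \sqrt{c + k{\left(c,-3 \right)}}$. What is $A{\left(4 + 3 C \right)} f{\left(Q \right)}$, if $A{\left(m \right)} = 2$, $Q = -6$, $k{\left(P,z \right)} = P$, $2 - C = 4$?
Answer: $- \frac{i \sqrt{3}}{2} \approx - 0.86602 i$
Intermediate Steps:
$C = -2$ ($C = 2 - 4 = -2$)
$f{\left(c \right)} = - \frac{\sqrt{2} \sqrt{c}}{8}$ ($f{\left(c \right)} = - \frac{\sqrt{c + c}}{8} = - \frac{\sqrt{2 c}}{8} = - \frac{\sqrt{2} \sqrt{c}}{8}$)
$A{\left(4 + 3 C \right)} f{\left(Q \right)} = 2 \left(- \frac{\sqrt{2} \sqrt{-6}}{8}\right) = 2 \left(- \frac{\sqrt{2} i \sqrt{6}}{8}\right) = 2 \left(- \frac{i \sqrt{3}}{4}\right) = - \frac{i \sqrt{3}}{2}$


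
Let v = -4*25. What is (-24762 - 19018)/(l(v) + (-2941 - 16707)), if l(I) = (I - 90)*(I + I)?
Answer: -10945/4588 ≈ -2.3856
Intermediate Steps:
v = -100
l(I) = 2*I*(-90 + I) (l(I) = (-90 + I)*(2*I) = 2*I*(-90 + I))
(-24762 - 19018)/(l(v) + (-2941 - 16707)) = (-24762 - 19018)/(2*(-100)*(-90 - 100) + (-2941 - 16707)) = -43780/(2*(-100)*(-190) - 19648) = -43780/(38000 - 19648) = -43780/18352 = -43780*1/18352 = -10945/4588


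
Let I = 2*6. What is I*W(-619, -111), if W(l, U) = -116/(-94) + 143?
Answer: 81348/47 ≈ 1730.8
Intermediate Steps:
W(l, U) = 6779/47 (W(l, U) = -116*(-1/94) + 143 = 58/47 + 143 = 6779/47)
I = 12
I*W(-619, -111) = 12*(6779/47) = 81348/47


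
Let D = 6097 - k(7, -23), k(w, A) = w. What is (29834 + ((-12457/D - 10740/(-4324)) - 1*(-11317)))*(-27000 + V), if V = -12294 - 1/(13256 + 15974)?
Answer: -311159498190778503683/192429566700 ≈ -1.6170e+9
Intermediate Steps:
V = -359353621/29230 (V = -12294 - 1/29230 = -359353621/29230 ≈ -12294.)
D = 6090 (D = 6097 - 1*7 = 6097 - 7 = 6090)
(29834 + ((-12457/D - 10740/(-4324)) - 1*(-11317)))*(-27000 + V) = (29834 + ((-12457/6090 - 10740/(-4324)) - 1*(-11317)))*(-27000 - 359353621/29230) = (29834 + ((-12457*1/6090 - 10740*(-1/4324)) + 11317))*(-1148563621/29230) = (29834 + ((-12457/6090 + 2685/1081) + 11317))*(-1148563621/29230) = (29834 + (2885633/6583290 + 11317))*(-1148563621/29230) = (29834 + 74505978563/6583290)*(-1148563621/29230) = (270911852423/6583290)*(-1148563621/29230) = -311159498190778503683/192429566700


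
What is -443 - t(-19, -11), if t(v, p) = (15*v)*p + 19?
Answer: -3597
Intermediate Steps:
t(v, p) = 19 + 15*p*v (t(v, p) = 15*p*v + 19 = 19 + 15*p*v)
-443 - t(-19, -11) = -443 - (19 + 15*(-11)*(-19)) = -443 - (19 + 3135) = -443 - 1*3154 = -443 - 3154 = -3597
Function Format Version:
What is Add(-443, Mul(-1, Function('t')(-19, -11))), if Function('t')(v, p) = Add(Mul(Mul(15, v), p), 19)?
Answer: -3597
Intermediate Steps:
Function('t')(v, p) = Add(19, Mul(15, p, v)) (Function('t')(v, p) = Add(Mul(15, p, v), 19) = Add(19, Mul(15, p, v)))
Add(-443, Mul(-1, Function('t')(-19, -11))) = Add(-443, Mul(-1, Add(19, Mul(15, -11, -19)))) = Add(-443, Mul(-1, Add(19, 3135))) = Add(-443, Mul(-1, 3154)) = Add(-443, -3154) = -3597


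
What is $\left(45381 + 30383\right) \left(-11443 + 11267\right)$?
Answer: $-13334464$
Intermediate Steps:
$\left(45381 + 30383\right) \left(-11443 + 11267\right) = 75764 \left(-176\right) = -13334464$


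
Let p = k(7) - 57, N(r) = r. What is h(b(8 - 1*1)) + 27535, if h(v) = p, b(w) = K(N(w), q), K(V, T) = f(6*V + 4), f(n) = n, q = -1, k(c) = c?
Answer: 27485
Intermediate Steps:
K(V, T) = 4 + 6*V (K(V, T) = 6*V + 4 = 4 + 6*V)
b(w) = 4 + 6*w
p = -50 (p = 7 - 57 = -50)
h(v) = -50
h(b(8 - 1*1)) + 27535 = -50 + 27535 = 27485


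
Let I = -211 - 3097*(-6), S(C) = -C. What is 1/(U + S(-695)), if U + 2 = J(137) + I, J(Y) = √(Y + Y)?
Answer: 9532/181717911 - √274/363435822 ≈ 5.2409e-5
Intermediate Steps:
J(Y) = √2*√Y (J(Y) = √(2*Y) = √2*√Y)
I = 18371 (I = -211 - 163*(-114) = -211 + 18582 = 18371)
U = 18369 + √274 (U = -2 + (√2*√137 + 18371) = -2 + (√274 + 18371) = -2 + (18371 + √274) = 18369 + √274 ≈ 18386.)
1/(U + S(-695)) = 1/((18369 + √274) - 1*(-695)) = 1/((18369 + √274) + 695) = 1/(19064 + √274)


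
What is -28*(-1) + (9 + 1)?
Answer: 38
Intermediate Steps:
-28*(-1) + (9 + 1) = 28 + 10 = 38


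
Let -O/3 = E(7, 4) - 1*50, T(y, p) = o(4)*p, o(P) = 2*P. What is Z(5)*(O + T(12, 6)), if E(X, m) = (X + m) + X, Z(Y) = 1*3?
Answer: 432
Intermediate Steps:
Z(Y) = 3
T(y, p) = 8*p (T(y, p) = (2*4)*p = 8*p)
E(X, m) = m + 2*X
O = 96 (O = -3*((4 + 2*7) - 1*50) = -3*((4 + 14) - 50) = -3*(18 - 50) = -3*(-32) = 96)
Z(5)*(O + T(12, 6)) = 3*(96 + 8*6) = 3*(96 + 48) = 3*144 = 432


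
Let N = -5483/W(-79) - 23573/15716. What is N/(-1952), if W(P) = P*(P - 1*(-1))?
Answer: 115713827/94517784192 ≈ 0.0012243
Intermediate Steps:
W(P) = P*(1 + P) (W(P) = P*(P + 1) = P*(1 + P))
N = -115713827/48420996 (N = -5483*(-1/(79*(1 - 79))) - 23573/15716 = -5483/((-79*(-78))) - 23573*1/15716 = -5483/6162 - 23573/15716 = -115713827/48420996 ≈ -2.3897)
N/(-1952) = -115713827/48420996/(-1952) = -115713827/48420996*(-1/1952) = 115713827/94517784192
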